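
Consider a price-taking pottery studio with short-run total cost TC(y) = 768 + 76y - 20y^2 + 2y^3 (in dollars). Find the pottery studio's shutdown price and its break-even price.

AVC = 76 - 20y + 2y^2; minimized at y = 5, giving min AVC = $26. That is the shutdown price.
ATC = 768/y + 76 - 20y + 2y^2. Setting dATC/dy = −768/y^2 − 20 + 4y = 0 gives y = 8 (since 4·8^3 − 20·8^2 = 768).
min ATC = 768/8 + 76 − 20·8 + 2·8^2 = $140. That is the break-even price.
For $26 ≤ P < $140 the firm produces at a loss; below $26 it shuts down.

Shutdown price = $26; break-even price = $140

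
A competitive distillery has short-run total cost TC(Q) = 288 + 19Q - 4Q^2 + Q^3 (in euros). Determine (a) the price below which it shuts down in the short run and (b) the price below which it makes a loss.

Shutdown price = €15; break-even price = €79

Shutdown price = min AVC. AVC = 19 - 4Q + Q^2, with vertex at Q = 2 and minimum €15.
ATC = 288/Q + 19 - 4Q + Q^2. Setting dATC/dQ = −288/Q^2 − 4 + 2Q = 0 gives Q = 6 (since 2·6^3 − 4·6^2 = 288).
min ATC = 288/6 + 19 − 4·6 + 6^2 = €79. That is the break-even price.
For €15 ≤ P < €79 the firm produces at a loss; below €15 it shuts down.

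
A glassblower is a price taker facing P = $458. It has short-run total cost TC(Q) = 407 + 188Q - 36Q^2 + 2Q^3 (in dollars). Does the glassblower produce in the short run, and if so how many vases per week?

Produce at Q = 15

Variable cost is VC = 188Q - 36Q^2 + 2Q^3, so AVC = VC/Q = 188 - 36Q + 2Q^2 and MC = dTC/dQ = 188 - 72Q + 6Q^2.
AVC hits its minimum where MC = AVC, at Q = 9, giving min AVC = 188 - 36·9 + 2·9^2 = $26.
Since P = $458 ≥ min AVC = $26, price covers variable cost and the firm should produce.
Set P = MC: 458 = 188 - 72Q + 6Q^2 → -270 - 72Q + 6Q^2 = 0. The roots are Q = -3 and Q = 15; the profit-maximizing output is on the rising part of MC, so Q* = 15.
Check: AVC at Q = 15 is $98 ≤ P, so revenue covers variable cost.
Profit = P·Q − TC = 458·15 − 1877 = $4993.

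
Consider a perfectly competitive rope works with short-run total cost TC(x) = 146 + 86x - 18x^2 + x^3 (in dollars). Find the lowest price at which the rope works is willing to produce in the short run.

$5 per unit

The firm shuts down when price falls below the minimum of average variable cost. AVC = VC/x = 86 - 18x + x^2.
At the minimum of AVC, MC = AVC. MC = 86 - 36x + 3x^2; setting MC = AVC gives 2x^2 - 18x = 0, so x = 9. min AVC = 5.
So the shutdown price is $5.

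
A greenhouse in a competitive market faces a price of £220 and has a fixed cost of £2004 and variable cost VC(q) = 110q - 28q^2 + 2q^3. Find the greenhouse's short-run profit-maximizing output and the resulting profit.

Profit = -£68 at q = 11

AVC = 110 - 28q + 2q^2; min AVC = £12 at q = 7. Since P = £220 ≥ min AVC, the firm produces.
With MC = 110 - 56q + 6q^2, P = MC on the upward-sloping part at q* = 11.
TR = 220·11 = 2420. TC = 2004 + 484 = 2488. Profit = 2420 − 2488 = -£68.
By producing, the firm covers all variable cost plus £1936 of fixed cost; shutting down would lose the full £2004.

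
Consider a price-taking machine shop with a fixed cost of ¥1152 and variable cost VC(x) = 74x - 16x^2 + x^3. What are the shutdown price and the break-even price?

Shutdown price = ¥10; break-even price = ¥122

AVC = 74 - 16x + x^2; minimized at x = 8, giving min AVC = ¥10. That is the shutdown price.
ATC = 1152/x + 74 - 16x + x^2. Setting dATC/dx = −1152/x^2 − 16 + 2x = 0 gives x = 12 (since 2·12^3 − 16·12^2 = 1152).
min ATC = 1152/12 + 74 − 16·12 + 12^2 = ¥122. That is the break-even price.
Between these two prices the firm operates at a loss; above ¥122 it earns a profit.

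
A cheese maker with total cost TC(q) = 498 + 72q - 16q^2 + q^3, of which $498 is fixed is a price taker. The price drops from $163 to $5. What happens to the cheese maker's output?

AVC = 72 - 16q + q^2, minimized at q = 8 where min AVC = $8. MC = 72 - 32q + 3q^2.
At P = $163 ≥ min AVC, set P = MC on the rising branch: q = 13.
At P = $5 < min AVC = $8, price no longer covers variable cost at any output, so the firm shuts down: q = 0.

Output falls from 13 to 0 (the firm shuts down)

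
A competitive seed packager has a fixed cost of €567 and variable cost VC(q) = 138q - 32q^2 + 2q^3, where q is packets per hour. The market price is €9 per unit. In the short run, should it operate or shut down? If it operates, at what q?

Shut down

Variable cost is VC = 138q - 32q^2 + 2q^3, so AVC = VC/q = 138 - 32q + 2q^2 and MC = dTC/dq = 138 - 64q + 6q^2.
AVC is minimized where dAVC/dq = -32 + 4q = 0, at q = 8; min AVC = 138 - 32·8 + 2·8^2 = €10.
With P < min AVC (€9 < €10), every unit sold adds to the loss.
Shutting down limits the loss to fixed cost, €567.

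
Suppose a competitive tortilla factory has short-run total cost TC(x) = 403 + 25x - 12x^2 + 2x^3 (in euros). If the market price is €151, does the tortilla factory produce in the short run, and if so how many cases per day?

Strip out fixed cost: VC = 25x - 12x^2 + 2x^3. Then AVC = 25 - 12x + 2x^2 and MC = 25 - 24x + 6x^2.
The AVC parabola has its vertex at x = 12/4 = 3, where AVC = 25 - 12·3 + 2·3^2 = €7.
Since P = €151 ≥ min AVC = €7, price covers variable cost and the firm should produce.
Solving P = MC: -126 - 24x + 6x^2 = 0 ⇒ x = -3 or 7. On the upward-sloping branch, x* = 7.
Check: AVC at x = 7 is €39 ≤ P, so revenue covers variable cost.
Profit = P·x − TC = 151·7 − 676 = €381.

Produce at x = 7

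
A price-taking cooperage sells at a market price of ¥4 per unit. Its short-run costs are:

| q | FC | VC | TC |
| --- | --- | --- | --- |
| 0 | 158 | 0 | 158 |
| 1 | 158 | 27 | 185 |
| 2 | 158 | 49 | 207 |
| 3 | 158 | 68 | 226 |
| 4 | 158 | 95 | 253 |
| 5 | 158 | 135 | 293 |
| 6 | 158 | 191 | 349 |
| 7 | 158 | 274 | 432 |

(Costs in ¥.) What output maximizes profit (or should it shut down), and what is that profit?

q = 0 (shut down); profit = -¥158

Tabulate TR − TC: q=0: -158; q=1: -181; q=2: -199; q=3: -214; q=4: -237; q=5: -273; q=6: -325; q=7: -404.
Profit is highest at q = 0. Equivalently, the lowest AVC in the table is 68/3 ≈ ¥22.67 at q = 3, and P = ¥4 falls below it — price never covers variable cost, so the firm shuts down and loses only its fixed cost.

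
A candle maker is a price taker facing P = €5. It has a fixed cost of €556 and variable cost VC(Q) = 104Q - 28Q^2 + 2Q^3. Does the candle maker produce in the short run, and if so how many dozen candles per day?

Shut down

Variable cost is VC = 104Q - 28Q^2 + 2Q^3, so AVC = VC/Q = 104 - 28Q + 2Q^2 and MC = dTC/dQ = 104 - 56Q + 6Q^2.
AVC hits its minimum where MC = AVC, at Q = 7, giving min AVC = 104 - 28·7 + 2·7^2 = €6.
P = €5 lies below min AVC = €6; no output level covers variable cost.
Shutting down limits the loss to fixed cost, €556.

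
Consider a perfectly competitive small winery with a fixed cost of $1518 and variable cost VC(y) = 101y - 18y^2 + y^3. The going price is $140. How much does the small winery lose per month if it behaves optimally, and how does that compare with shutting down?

Profit = -$166 at y = 13

AVC = 101 - 18y + y^2 has its minimum $20 at y = 9; price $140 clears that bar, so the firm operates.
MC = 101 - 36y + 3y^2. Setting P = MC and taking the root on the rising branch gives y* = 13.
TR = 140·13 = 1820. TC = 1518 + 468 = 1986. Profit = 1820 − 1986 = -$166.
By producing, the firm covers all variable cost plus $1352 of fixed cost; shutting down would lose the full $1518.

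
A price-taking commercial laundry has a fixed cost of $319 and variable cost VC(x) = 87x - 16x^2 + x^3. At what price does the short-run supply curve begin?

The firm shuts down when price falls below the minimum of average variable cost. AVC = VC/x = 87 - 16x + x^2.
dAVC/dx = -16 + 2x = 0 gives x = 8. min AVC = 87 - 16·8 + 8^2 = 23.
For P < $23 the firm produces nothing.

$23 per unit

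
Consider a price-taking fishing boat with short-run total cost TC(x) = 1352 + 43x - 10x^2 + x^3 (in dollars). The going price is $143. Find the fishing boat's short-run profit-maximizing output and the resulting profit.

AVC = 43 - 10x + x^2; min AVC = $18 at x = 5. Since P = $143 ≥ min AVC, the firm produces.
MC = 43 - 20x + 3x^2. Setting P = MC and taking the root on the rising branch gives x* = 10.
TR = 143·10 = 1430. TC = 1352 + 430 = 1782. Profit = 1430 − 1782 = -$352.
By producing, the firm covers all variable cost plus $1000 of fixed cost; shutting down would lose the full $1352.

Profit = -$352 at x = 10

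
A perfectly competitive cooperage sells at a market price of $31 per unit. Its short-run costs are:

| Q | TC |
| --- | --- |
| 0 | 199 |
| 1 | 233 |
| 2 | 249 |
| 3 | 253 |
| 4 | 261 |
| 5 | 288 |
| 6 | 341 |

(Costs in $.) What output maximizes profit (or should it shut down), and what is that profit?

Q = 5; profit = -$133

Tabulate TR − TC: Q=0: -199; Q=1: -202; Q=2: -187; Q=3: -160; Q=4: -137; Q=5: -133; Q=6: -155.
Profit is maximized at Q = 5. AVC there is 89/5 = $17.80 ≤ P, so producing beats shutting down (which would give -$199).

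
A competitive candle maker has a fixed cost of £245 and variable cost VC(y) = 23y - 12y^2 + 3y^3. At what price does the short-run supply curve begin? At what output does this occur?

The shutdown price is the minimum of AVC. VC = 23y - 12y^2 + 3y^3, so AVC = 23 - 12y + 3y^2.
dAVC/dy = -12 + 6y = 0 gives y = 2. min AVC = 23 - 12·2 + 3·2^2 = 11.
For P < £11 the firm produces nothing.

£11 per unit, at y = 2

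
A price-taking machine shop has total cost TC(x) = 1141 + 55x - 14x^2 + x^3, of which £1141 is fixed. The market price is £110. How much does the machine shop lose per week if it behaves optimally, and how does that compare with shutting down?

AVC = 55 - 14x + x^2; min AVC = £6 at x = 7. Since P = £110 ≥ min AVC, the firm produces.
With MC = 55 - 28x + 3x^2, P = MC on the upward-sloping part at x* = 11.
TR = 110·11 = 1210. TC = 1141 + 242 = 1383. Profit = 1210 − 1383 = -£173.
Shutting down would mean losing the fixed cost of £1141, so operating at a loss of £173 is better by £968.

Profit = -£173 at x = 11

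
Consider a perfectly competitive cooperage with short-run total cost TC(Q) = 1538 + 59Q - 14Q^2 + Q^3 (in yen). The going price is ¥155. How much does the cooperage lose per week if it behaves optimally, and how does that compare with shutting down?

AVC = 59 - 14Q + Q^2 has its minimum ¥10 at Q = 7; price ¥155 clears that bar, so the firm operates.
With MC = 59 - 28Q + 3Q^2, P = MC on the upward-sloping part at Q* = 12.
TR = 155·12 = 1860. TC = 1538 + 420 = 1958. Profit = 1860 − 1958 = -¥98.
Shutting down would mean losing the fixed cost of ¥1538, so operating at a loss of ¥98 is better by ¥1440.

Profit = -¥98 at Q = 12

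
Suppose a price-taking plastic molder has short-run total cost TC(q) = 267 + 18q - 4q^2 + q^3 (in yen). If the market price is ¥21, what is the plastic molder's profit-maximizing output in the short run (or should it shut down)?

Strip out fixed cost: VC = 18q - 4q^2 + q^3. Then AVC = 18 - 4q + q^2 and MC = 18 - 8q + 3q^2.
The AVC parabola has its vertex at q = 4/2 = 2, where AVC = 18 - 4·2 + 2^2 = ¥14.
P = ¥21 exceeds min AVC = ¥14, so the firm stays open.
P = MC gives -3 - 8q + 3q^2 = 0, with roots -1/3 and 3. Take the larger (rising MC): q* = 3.
Check: AVC at q = 3 is ¥15 ≤ P, so revenue covers variable cost.
Profit = P·q − TC = 21·3 − 312 = -¥249, a loss, but smaller than the ¥267 fixed cost the firm would lose by shutting down.

Produce at q = 3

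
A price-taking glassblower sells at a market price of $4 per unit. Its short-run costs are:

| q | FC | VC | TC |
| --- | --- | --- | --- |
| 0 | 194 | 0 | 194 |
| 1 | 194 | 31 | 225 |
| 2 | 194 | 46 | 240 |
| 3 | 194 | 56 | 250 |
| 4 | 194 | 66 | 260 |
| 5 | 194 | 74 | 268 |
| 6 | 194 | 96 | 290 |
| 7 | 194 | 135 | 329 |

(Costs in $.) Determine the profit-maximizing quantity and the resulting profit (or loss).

Profit at each row (π = 4q − TC): q=0: -194; q=1: -221; q=2: -232; q=3: -238; q=4: -244; q=5: -248; q=6: -266; q=7: -301.
Profit is highest at q = 0. Equivalently, the lowest AVC in the table is 74/5 ≈ $14.80 at q = 5, and P = $4 falls below it — price never covers variable cost, so the firm shuts down and loses only its fixed cost.

q = 0 (shut down); profit = -$194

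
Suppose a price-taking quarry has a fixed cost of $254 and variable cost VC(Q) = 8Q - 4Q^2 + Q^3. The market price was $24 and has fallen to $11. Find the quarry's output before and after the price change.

Output falls from 4 to 3

AVC = 8 - 4Q + Q^2, minimized at Q = 2 where min AVC = $4. MC = 8 - 8Q + 3Q^2.
At P = $24 ≥ min AVC, set P = MC on the rising branch: Q = 4.
At P = $11 ≥ min AVC, set P = MC: Q = 3. The firm stays open but cuts output.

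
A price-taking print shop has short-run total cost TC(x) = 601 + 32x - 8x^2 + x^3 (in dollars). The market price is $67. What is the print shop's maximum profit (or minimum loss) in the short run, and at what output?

AVC = 32 - 8x + x^2 has its minimum $16 at x = 4; price $67 clears that bar, so the firm operates.
With MC = 32 - 16x + 3x^2, P = MC on the upward-sloping part at x* = 7.
TR = 67·7 = 469. TC = 601 + 175 = 776. Profit = 469 − 776 = -$307.
By producing, the firm covers all variable cost plus $294 of fixed cost; shutting down would lose the full $601.

Profit = -$307 at x = 7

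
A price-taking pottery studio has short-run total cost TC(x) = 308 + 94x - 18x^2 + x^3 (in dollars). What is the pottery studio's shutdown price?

The firm shuts down when price falls below the minimum of average variable cost. AVC = VC/x = 94 - 18x + x^2.
dAVC/dx = -18 + 2x = 0 gives x = 9. min AVC = 94 - 18·9 + 9^2 = 13.
So the shutdown price is $13.

$13 per unit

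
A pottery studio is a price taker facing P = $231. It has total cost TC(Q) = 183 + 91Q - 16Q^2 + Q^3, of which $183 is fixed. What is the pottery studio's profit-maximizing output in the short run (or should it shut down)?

Produce at Q = 14

Variable cost is VC = 91Q - 16Q^2 + Q^3, so AVC = VC/Q = 91 - 16Q + Q^2 and MC = dTC/dQ = 91 - 32Q + 3Q^2.
AVC hits its minimum where MC = AVC, at Q = 8, giving min AVC = 91 - 16·8 + 8^2 = $27.
P = $231 exceeds min AVC = $27, so the firm stays open.
Solving P = MC: -140 - 32Q + 3Q^2 = 0 ⇒ Q = -10/3 or 14. On the upward-sloping branch, Q* = 14.
Check: AVC at Q = 14 is $63 ≤ P, so revenue covers variable cost.
Profit = P·Q − TC = 231·14 − 1065 = $2169.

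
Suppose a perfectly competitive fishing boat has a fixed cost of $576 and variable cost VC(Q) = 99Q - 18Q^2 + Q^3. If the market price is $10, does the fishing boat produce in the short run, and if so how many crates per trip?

From TC, MC = TC'(Q) = 99 - 36Q + 3Q^2 and AVC = VC/Q = 99 - 18Q + Q^2.
AVC hits its minimum where MC = AVC, at Q = 9, giving min AVC = 99 - 18·9 + 9^2 = $18.
Since P = $10 < min AVC = $18, price fails to cover variable cost at any output.
Shutting down limits the loss to fixed cost, $576.

Shut down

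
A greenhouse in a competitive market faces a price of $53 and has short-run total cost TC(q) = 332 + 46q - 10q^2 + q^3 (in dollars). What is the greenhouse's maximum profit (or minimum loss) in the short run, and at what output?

AVC = 46 - 10q + q^2; min AVC = $21 at q = 5. Since P = $53 ≥ min AVC, the firm produces.
MC = 46 - 20q + 3q^2. Setting P = MC and taking the root on the rising branch gives q* = 7.
TR = 53·7 = 371. TC = 332 + 175 = 507. Profit = 371 − 507 = -$136.
Shutting down would mean losing the fixed cost of $332, so operating at a loss of $136 is better by $196.

Profit = -$136 at q = 7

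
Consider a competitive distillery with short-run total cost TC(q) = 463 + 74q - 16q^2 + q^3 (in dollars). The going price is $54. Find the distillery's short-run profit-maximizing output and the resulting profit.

Profit = -$63 at q = 10

AVC = 74 - 16q + q^2 has its minimum $10 at q = 8; price $54 clears that bar, so the firm operates.
MC = 74 - 32q + 3q^2. Setting P = MC and taking the root on the rising branch gives q* = 10.
TR = 54·10 = 540. TC = 463 + 140 = 603. Profit = 540 − 603 = -$63.
By producing, the firm covers all variable cost plus $400 of fixed cost; shutting down would lose the full $463.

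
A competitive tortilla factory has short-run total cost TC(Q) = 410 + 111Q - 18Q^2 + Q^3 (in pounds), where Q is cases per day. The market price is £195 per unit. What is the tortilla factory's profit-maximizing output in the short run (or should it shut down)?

Produce at Q = 14

From TC, MC = TC'(Q) = 111 - 36Q + 3Q^2 and AVC = VC/Q = 111 - 18Q + Q^2.
AVC hits its minimum where MC = AVC, at Q = 9, giving min AVC = 111 - 18·9 + 9^2 = £30.
Since P = £195 ≥ min AVC = £30, price covers variable cost and the firm should produce.
Solving P = MC: -84 - 36Q + 3Q^2 = 0 ⇒ Q = -2 or 14. On the upward-sloping branch, Q* = 14.
Check: AVC at Q = 14 is £55 ≤ P, so revenue covers variable cost.
Profit = P·Q − TC = 195·14 − 1180 = £1550.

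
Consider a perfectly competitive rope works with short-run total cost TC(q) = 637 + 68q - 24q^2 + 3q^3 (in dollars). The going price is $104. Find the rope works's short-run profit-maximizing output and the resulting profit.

AVC = 68 - 24q + 3q^2 has its minimum $20 at q = 4; price $104 clears that bar, so the firm operates.
With MC = 68 - 48q + 9q^2, P = MC on the upward-sloping part at q* = 6.
TR = 104·6 = 624. TC = 637 + 192 = 829. Profit = 624 − 829 = -$205.
By producing, the firm covers all variable cost plus $432 of fixed cost; shutting down would lose the full $637.

Profit = -$205 at q = 6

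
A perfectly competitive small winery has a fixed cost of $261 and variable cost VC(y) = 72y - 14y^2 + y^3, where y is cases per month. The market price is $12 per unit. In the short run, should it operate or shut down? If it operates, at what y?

Shut down

From TC, MC = TC'(y) = 72 - 28y + 3y^2 and AVC = VC/y = 72 - 14y + y^2.
AVC hits its minimum where MC = AVC, at y = 7, giving min AVC = 72 - 14·7 + 7^2 = $23.
With P < min AVC ($12 < $23), every unit sold adds to the loss.
Best response: produce nothing and absorb the $261 fixed cost.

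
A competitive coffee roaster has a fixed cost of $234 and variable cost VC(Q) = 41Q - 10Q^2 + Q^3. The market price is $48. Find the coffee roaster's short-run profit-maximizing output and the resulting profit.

Profit = -$38 at Q = 7

AVC = 41 - 10Q + Q^2; min AVC = $16 at Q = 5. Since P = $48 ≥ min AVC, the firm produces.
MC = 41 - 20Q + 3Q^2. Setting P = MC and taking the root on the rising branch gives Q* = 7.
TR = 48·7 = 336. TC = 234 + 140 = 374. Profit = 336 − 374 = -$38.
Shutting down would mean losing the fixed cost of $234, so operating at a loss of $38 is better by $196.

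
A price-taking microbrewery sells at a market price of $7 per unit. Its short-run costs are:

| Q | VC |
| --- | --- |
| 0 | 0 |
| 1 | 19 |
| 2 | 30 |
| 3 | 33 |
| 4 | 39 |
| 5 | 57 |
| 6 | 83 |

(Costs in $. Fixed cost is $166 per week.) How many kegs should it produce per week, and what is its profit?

Tabulate TR − TC: Q=0: -166; Q=1: -178; Q=2: -182; Q=3: -178; Q=4: -177; Q=5: -188; Q=6: -207.
Profit is highest at Q = 0. Equivalently, the lowest AVC in the table is 39/4 ≈ $9.75 at Q = 4, and P = $7 falls below it — price never covers variable cost, so the firm shuts down and loses only its fixed cost.

Q = 0 (shut down); profit = -$166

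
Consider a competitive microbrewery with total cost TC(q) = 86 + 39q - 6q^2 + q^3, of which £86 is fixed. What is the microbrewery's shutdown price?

The shutdown price is the minimum of AVC. VC = 39q - 6q^2 + q^3, so AVC = 39 - 6q + q^2.
At the minimum of AVC, MC = AVC. MC = 39 - 12q + 3q^2; setting MC = AVC gives 2q^2 - 6q = 0, so q = 3. min AVC = 30.
The firm shuts down for any P below £30.

£30 per unit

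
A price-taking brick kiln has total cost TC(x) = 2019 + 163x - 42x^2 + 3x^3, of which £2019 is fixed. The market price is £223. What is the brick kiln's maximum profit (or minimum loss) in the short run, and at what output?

AVC = 163 - 42x + 3x^2 has its minimum £16 at x = 7; price £223 clears that bar, so the firm operates.
MC = 163 - 84x + 9x^2. Setting P = MC and taking the root on the rising branch gives x* = 10.
TR = 223·10 = 2230. TC = 2019 + 430 = 2449. Profit = 2230 − 2449 = -£219.
Shutting down would mean losing the fixed cost of £2019, so operating at a loss of £219 is better by £1800.

Profit = -£219 at x = 10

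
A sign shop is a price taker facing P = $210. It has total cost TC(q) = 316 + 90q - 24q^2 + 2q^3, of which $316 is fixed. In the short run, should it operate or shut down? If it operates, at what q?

Produce at q = 10

Variable cost is VC = 90q - 24q^2 + 2q^3, so AVC = VC/q = 90 - 24q + 2q^2 and MC = dTC/dq = 90 - 48q + 6q^2.
AVC is minimized where dAVC/dq = -24 + 4q = 0, at q = 6; min AVC = 90 - 24·6 + 2·6^2 = $18.
P = $210 exceeds min AVC = $18, so the firm stays open.
Solving P = MC: -120 - 48q + 6q^2 = 0 ⇒ q = -2 or 10. On the upward-sloping branch, q* = 10.
Check: AVC at q = 10 is $50 ≤ P, so revenue covers variable cost.
Profit = P·q − TC = 210·10 − 816 = $1284.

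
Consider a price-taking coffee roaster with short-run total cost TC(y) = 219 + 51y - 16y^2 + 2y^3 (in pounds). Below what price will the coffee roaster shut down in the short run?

£19 per unit

The firm shuts down when price falls below the minimum of average variable cost. AVC = VC/y = 51 - 16y + 2y^2.
dAVC/dy = -16 + 4y = 0 gives y = 4. min AVC = 51 - 16·4 + 2·4^2 = 19.
For P < £19 the firm produces nothing.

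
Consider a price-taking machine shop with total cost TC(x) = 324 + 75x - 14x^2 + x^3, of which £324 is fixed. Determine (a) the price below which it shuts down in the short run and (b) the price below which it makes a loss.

AVC = 75 - 14x + x^2; minimized at x = 7, giving min AVC = £26. That is the shutdown price.
ATC = 324/x + 75 - 14x + x^2. Setting dATC/dx = −324/x^2 − 14 + 2x = 0 gives x = 9 (since 2·9^3 − 14·9^2 = 324).
min ATC = 324/9 + 75 − 14·9 + 9^2 = £66. That is the break-even price.
For £26 ≤ P < £66 the firm produces at a loss; below £26 it shuts down.

Shutdown price = £26; break-even price = £66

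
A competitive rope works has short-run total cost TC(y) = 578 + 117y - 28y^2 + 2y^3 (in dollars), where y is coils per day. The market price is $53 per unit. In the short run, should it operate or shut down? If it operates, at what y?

Produce at y = 8

Strip out fixed cost: VC = 117y - 28y^2 + 2y^3. Then AVC = 117 - 28y + 2y^2 and MC = 117 - 56y + 6y^2.
AVC hits its minimum where MC = AVC, at y = 7, giving min AVC = 117 - 28·7 + 2·7^2 = $19.
Since P = $53 ≥ min AVC = $19, price covers variable cost and the firm should produce.
P = MC gives 64 - 56y + 6y^2 = 0, with roots 4/3 and 8. Take the larger (rising MC): y* = 8.
Check: AVC at y = 8 is $21 ≤ P, so revenue covers variable cost.
Profit = P·y − TC = 53·8 − 746 = -$322, a loss, but smaller than the $578 fixed cost the firm would lose by shutting down.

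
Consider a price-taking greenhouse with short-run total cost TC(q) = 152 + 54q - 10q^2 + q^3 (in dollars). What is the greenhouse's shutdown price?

$29 per unit

The firm shuts down when price falls below the minimum of average variable cost. AVC = VC/q = 54 - 10q + q^2.
At the minimum of AVC, MC = AVC. MC = 54 - 20q + 3q^2; setting MC = AVC gives 2q^2 - 10q = 0, so q = 5. min AVC = 29.
The firm shuts down for any P below $29.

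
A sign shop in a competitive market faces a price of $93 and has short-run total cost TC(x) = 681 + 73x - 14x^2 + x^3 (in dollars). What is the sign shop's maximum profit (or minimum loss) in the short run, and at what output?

AVC = 73 - 14x + x^2; min AVC = $24 at x = 7. Since P = $93 ≥ min AVC, the firm produces.
With MC = 73 - 28x + 3x^2, P = MC on the upward-sloping part at x* = 10.
TR = 93·10 = 930. TC = 681 + 330 = 1011. Profit = 930 − 1011 = -$81.
Shutting down would mean losing the fixed cost of $681, so operating at a loss of $81 is better by $600.

Profit = -$81 at x = 10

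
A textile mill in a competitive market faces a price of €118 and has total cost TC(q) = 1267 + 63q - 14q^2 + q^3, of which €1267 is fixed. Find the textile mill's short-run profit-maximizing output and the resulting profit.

AVC = 63 - 14q + q^2 has its minimum €14 at q = 7; price €118 clears that bar, so the firm operates.
MC = 63 - 28q + 3q^2. Setting P = MC and taking the root on the rising branch gives q* = 11.
TR = 118·11 = 1298. TC = 1267 + 330 = 1597. Profit = 1298 − 1597 = -€299.
By producing, the firm covers all variable cost plus €968 of fixed cost; shutting down would lose the full €1267.

Profit = -€299 at q = 11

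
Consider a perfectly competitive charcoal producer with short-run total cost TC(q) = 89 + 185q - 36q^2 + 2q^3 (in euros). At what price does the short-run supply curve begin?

The firm shuts down when price falls below the minimum of average variable cost. AVC = VC/q = 185 - 36q + 2q^2.
At the minimum of AVC, MC = AVC. MC = 185 - 72q + 6q^2; setting MC = AVC gives 4q^2 - 36q = 0, so q = 9. min AVC = 23.
So the shutdown price is €23.

€23 per unit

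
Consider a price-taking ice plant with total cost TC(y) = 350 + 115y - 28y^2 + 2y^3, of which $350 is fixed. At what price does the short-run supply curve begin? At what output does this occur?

Short-run supply begins at min AVC. From VC = 115y - 28y^2 + 2y^3, AVC = 115 - 28y + 2y^2.
dAVC/dy = -28 + 4y = 0 gives y = 7. min AVC = 115 - 28·7 + 2·7^2 = 17.
So the shutdown price is $17.

$17 per unit, at y = 7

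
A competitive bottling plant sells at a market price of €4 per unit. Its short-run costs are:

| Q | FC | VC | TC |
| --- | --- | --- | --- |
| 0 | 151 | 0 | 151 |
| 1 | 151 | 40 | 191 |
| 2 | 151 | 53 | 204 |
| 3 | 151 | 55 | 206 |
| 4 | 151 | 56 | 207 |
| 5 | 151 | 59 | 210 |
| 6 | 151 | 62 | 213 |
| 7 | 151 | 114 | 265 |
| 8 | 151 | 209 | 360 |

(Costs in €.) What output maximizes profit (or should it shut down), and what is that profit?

Tabulate TR − TC: Q=0: -151; Q=1: -187; Q=2: -196; Q=3: -194; Q=4: -191; Q=5: -190; Q=6: -189; Q=7: -237; Q=8: -328.
Profit is highest at Q = 0. Equivalently, the lowest AVC in the table is 62/6 ≈ €10.33 at Q = 6, and P = €4 falls below it — price never covers variable cost, so the firm shuts down and loses only its fixed cost.

Q = 0 (shut down); profit = -€151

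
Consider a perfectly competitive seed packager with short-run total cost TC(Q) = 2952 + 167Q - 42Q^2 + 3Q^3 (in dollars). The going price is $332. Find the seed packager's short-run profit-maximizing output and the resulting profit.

AVC = 167 - 42Q + 3Q^2; min AVC = $20 at Q = 7. Since P = $332 ≥ min AVC, the firm produces.
With MC = 167 - 84Q + 9Q^2, P = MC on the upward-sloping part at Q* = 11.
TR = 332·11 = 3652. TC = 2952 + 748 = 3700. Profit = 3652 − 3700 = -$48.
Shutting down would mean losing the fixed cost of $2952, so operating at a loss of $48 is better by $2904.

Profit = -$48 at Q = 11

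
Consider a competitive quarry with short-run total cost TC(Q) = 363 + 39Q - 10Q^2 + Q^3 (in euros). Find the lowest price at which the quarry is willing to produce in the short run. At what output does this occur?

Short-run supply begins at min AVC. From VC = 39Q - 10Q^2 + Q^3, AVC = 39 - 10Q + Q^2.
dAVC/dQ = -10 + 2Q = 0 gives Q = 5. min AVC = 39 - 10·5 + 5^2 = 14.
The firm shuts down for any P below €14.

€14 per unit, at Q = 5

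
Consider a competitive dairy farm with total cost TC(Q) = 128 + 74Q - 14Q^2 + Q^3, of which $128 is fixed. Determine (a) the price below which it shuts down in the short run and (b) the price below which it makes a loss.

AVC = 74 - 14Q + Q^2; minimized at Q = 7, giving min AVC = $25. That is the shutdown price.
ATC = 128/Q + 74 - 14Q + Q^2. Setting dATC/dQ = −128/Q^2 − 14 + 2Q = 0 gives Q = 8 (since 2·8^3 − 14·8^2 = 128).
min ATC = 128/8 + 74 − 14·8 + 8^2 = $42. That is the break-even price.
Between these two prices the firm operates at a loss; above $42 it earns a profit.

Shutdown price = $25; break-even price = $42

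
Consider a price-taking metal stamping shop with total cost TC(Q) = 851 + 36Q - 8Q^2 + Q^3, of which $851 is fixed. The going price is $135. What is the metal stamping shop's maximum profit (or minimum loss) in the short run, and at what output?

Profit = -$41 at Q = 9

AVC = 36 - 8Q + Q^2; min AVC = $20 at Q = 4. Since P = $135 ≥ min AVC, the firm produces.
With MC = 36 - 16Q + 3Q^2, P = MC on the upward-sloping part at Q* = 9.
TR = 135·9 = 1215. TC = 851 + 405 = 1256. Profit = 1215 − 1256 = -$41.
That loss of $41 beats the $851 the firm would lose by shutting down; producing recovers $810 of fixed cost.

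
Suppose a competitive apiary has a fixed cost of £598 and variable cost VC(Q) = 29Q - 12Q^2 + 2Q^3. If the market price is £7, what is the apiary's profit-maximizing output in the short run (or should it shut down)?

Variable cost is VC = 29Q - 12Q^2 + 2Q^3, so AVC = VC/Q = 29 - 12Q + 2Q^2 and MC = dTC/dQ = 29 - 24Q + 6Q^2.
AVC is minimized where dAVC/dQ = -12 + 4Q = 0, at Q = 3; min AVC = 29 - 12·3 + 2·3^2 = £11.
P = £7 lies below min AVC = £11; no output level covers variable cost.
Shutting down limits the loss to fixed cost, £598.

Shut down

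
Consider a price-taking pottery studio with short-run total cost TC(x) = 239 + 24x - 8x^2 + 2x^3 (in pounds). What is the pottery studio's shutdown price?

£16 per unit

Short-run supply begins at min AVC. From VC = 24x - 8x^2 + 2x^3, AVC = 24 - 8x + 2x^2.
dAVC/dx = -8 + 4x = 0 gives x = 2. min AVC = 24 - 8·2 + 2·2^2 = 16.
So the shutdown price is £16.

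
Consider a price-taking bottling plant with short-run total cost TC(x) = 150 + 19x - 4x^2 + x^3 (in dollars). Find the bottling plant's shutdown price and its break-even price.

AVC = 19 - 4x + x^2; minimized at x = 2, giving min AVC = $15. That is the shutdown price.
ATC = 150/x + 19 - 4x + x^2. Setting dATC/dx = −150/x^2 − 4 + 2x = 0 gives x = 5 (since 2·5^3 − 4·5^2 = 150).
min ATC = 150/5 + 19 − 4·5 + 5^2 = $54. That is the break-even price.
Between these two prices the firm operates at a loss; above $54 it earns a profit.

Shutdown price = $15; break-even price = $54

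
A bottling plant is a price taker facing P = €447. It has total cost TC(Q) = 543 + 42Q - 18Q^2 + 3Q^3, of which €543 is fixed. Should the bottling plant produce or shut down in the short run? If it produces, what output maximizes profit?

Strip out fixed cost: VC = 42Q - 18Q^2 + 3Q^3. Then AVC = 42 - 18Q + 3Q^2 and MC = 42 - 36Q + 9Q^2.
AVC hits its minimum where MC = AVC, at Q = 3, giving min AVC = 42 - 18·3 + 3·3^2 = €15.
Since P = €447 ≥ min AVC = €15, price covers variable cost and the firm should produce.
Solving P = MC: -405 - 36Q + 9Q^2 = 0 ⇒ Q = -5 or 9. On the upward-sloping branch, Q* = 9.
Check: AVC at Q = 9 is €123 ≤ P, so revenue covers variable cost.
Profit = P·Q − TC = 447·9 − 1650 = €2373.

Produce at Q = 9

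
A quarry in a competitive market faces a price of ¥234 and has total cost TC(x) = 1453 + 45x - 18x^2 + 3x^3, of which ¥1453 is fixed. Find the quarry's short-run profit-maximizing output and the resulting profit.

AVC = 45 - 18x + 3x^2 has its minimum ¥18 at x = 3; price ¥234 clears that bar, so the firm operates.
With MC = 45 - 36x + 9x^2, P = MC on the upward-sloping part at x* = 7.
TR = 234·7 = 1638. TC = 1453 + 462 = 1915. Profit = 1638 − 1915 = -¥277.
Shutting down would mean losing the fixed cost of ¥1453, so operating at a loss of ¥277 is better by ¥1176.

Profit = -¥277 at x = 7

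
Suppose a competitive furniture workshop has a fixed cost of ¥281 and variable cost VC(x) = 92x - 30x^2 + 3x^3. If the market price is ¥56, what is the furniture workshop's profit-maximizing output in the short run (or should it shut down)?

From TC, MC = TC'(x) = 92 - 60x + 9x^2 and AVC = VC/x = 92 - 30x + 3x^2.
The AVC parabola has its vertex at x = 30/6 = 5, where AVC = 92 - 30·5 + 3·5^2 = ¥17.
P = ¥56 exceeds min AVC = ¥17, so the firm stays open.
P = MC gives 36 - 60x + 9x^2 = 0, with roots 2/3 and 6. Take the larger (rising MC): x* = 6.
Check: AVC at x = 6 is ¥20 ≤ P, so revenue covers variable cost.
Profit = P·x − TC = 56·6 − 401 = -¥65, a loss, but smaller than the ¥281 fixed cost the firm would lose by shutting down.

Produce at x = 6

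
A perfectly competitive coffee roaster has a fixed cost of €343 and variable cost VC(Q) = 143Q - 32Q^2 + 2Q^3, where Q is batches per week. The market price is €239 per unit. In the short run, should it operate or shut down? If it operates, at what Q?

Strip out fixed cost: VC = 143Q - 32Q^2 + 2Q^3. Then AVC = 143 - 32Q + 2Q^2 and MC = 143 - 64Q + 6Q^2.
AVC hits its minimum where MC = AVC, at Q = 8, giving min AVC = 143 - 32·8 + 2·8^2 = €15.
Because €239 ≥ €15, revenue can cover variable cost; the firm operates.
Set P = MC: 239 = 143 - 64Q + 6Q^2 → -96 - 64Q + 6Q^2 = 0. The roots are Q = -4/3 and Q = 12; the profit-maximizing output is on the rising part of MC, so Q* = 12.
Check: AVC at Q = 12 is €47 ≤ P, so revenue covers variable cost.
Profit = P·Q − TC = 239·12 − 907 = €1961.

Produce at Q = 12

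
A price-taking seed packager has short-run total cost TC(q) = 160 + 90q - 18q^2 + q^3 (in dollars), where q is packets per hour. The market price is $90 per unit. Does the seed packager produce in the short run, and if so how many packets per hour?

Strip out fixed cost: VC = 90q - 18q^2 + q^3. Then AVC = 90 - 18q + q^2 and MC = 90 - 36q + 3q^2.
AVC is minimized where dAVC/dq = -18 + 2q = 0, at q = 9; min AVC = 90 - 18·9 + 9^2 = $9.
P = $90 exceeds min AVC = $9, so the firm stays open.
Solving P = MC: -36q + 3q^2 = 0 ⇒ q = 0 or 12. On the upward-sloping branch, q* = 12.
Check: AVC at q = 12 is $18 ≤ P, so revenue covers variable cost.
Profit = P·q − TC = 90·12 − 376 = $704.

Produce at q = 12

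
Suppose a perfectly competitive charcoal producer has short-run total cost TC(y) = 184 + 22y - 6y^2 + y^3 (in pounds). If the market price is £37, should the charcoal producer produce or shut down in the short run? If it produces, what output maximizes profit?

Produce at y = 5

From TC, MC = TC'(y) = 22 - 12y + 3y^2 and AVC = VC/y = 22 - 6y + y^2.
AVC is minimized where dAVC/dy = -6 + 2y = 0, at y = 3; min AVC = 22 - 6·3 + 3^2 = £13.
Since P = £37 ≥ min AVC = £13, price covers variable cost and the firm should produce.
Set P = MC: 37 = 22 - 12y + 3y^2 → -15 - 12y + 3y^2 = 0. The roots are y = -1 and y = 5; the profit-maximizing output is on the rising part of MC, so y* = 5.
Check: AVC at y = 5 is £17 ≤ P, so revenue covers variable cost.
Profit = P·y − TC = 37·5 − 269 = -£84, a loss, but smaller than the £184 fixed cost the firm would lose by shutting down.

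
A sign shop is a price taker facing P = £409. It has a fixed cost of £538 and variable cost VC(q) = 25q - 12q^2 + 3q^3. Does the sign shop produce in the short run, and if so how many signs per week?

Variable cost is VC = 25q - 12q^2 + 3q^3, so AVC = VC/q = 25 - 12q + 3q^2 and MC = dTC/dq = 25 - 24q + 9q^2.
The AVC parabola has its vertex at q = 12/6 = 2, where AVC = 25 - 12·2 + 3·2^2 = £13.
Since P = £409 ≥ min AVC = £13, price covers variable cost and the firm should produce.
Set P = MC: 409 = 25 - 24q + 9q^2 → -384 - 24q + 9q^2 = 0. The roots are q = -16/3 and q = 8; the profit-maximizing output is on the rising part of MC, so q* = 8.
Check: AVC at q = 8 is £121 ≤ P, so revenue covers variable cost.
Profit = P·q − TC = 409·8 − 1506 = £1766.

Produce at q = 8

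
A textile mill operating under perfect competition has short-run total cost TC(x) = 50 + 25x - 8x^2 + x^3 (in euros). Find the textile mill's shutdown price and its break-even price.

Shutdown price = €9; break-even price = €20

Shutdown price = min AVC. AVC = 25 - 8x + x^2, with vertex at x = 4 and minimum €9.
ATC = 50/x + 25 - 8x + x^2. Setting dATC/dx = −50/x^2 − 8 + 2x = 0 gives x = 5 (since 2·5^3 − 8·5^2 = 50).
min ATC = 50/5 + 25 − 8·5 + 5^2 = €20. That is the break-even price.
Between these two prices the firm operates at a loss; above €20 it earns a profit.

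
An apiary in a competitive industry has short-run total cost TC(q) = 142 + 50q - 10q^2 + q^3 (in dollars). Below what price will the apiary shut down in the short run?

$25 per unit

The shutdown price is the minimum of AVC. VC = 50q - 10q^2 + q^3, so AVC = 50 - 10q + q^2.
At the minimum of AVC, MC = AVC. MC = 50 - 20q + 3q^2; setting MC = AVC gives 2q^2 - 10q = 0, so q = 5. min AVC = 25.
The firm shuts down for any P below $25.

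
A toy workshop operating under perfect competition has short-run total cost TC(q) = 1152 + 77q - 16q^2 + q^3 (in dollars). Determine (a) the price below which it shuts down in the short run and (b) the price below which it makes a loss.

Shutdown price = $13; break-even price = $125

Shutdown price = min AVC. AVC = 77 - 16q + q^2, with vertex at q = 8 and minimum $13.
ATC = 1152/q + 77 - 16q + q^2. Setting dATC/dq = −1152/q^2 − 16 + 2q = 0 gives q = 12 (since 2·12^3 − 16·12^2 = 1152).
min ATC = 1152/12 + 77 − 16·12 + 12^2 = $125. That is the break-even price.
For $13 ≤ P < $125 the firm produces at a loss; below $13 it shuts down.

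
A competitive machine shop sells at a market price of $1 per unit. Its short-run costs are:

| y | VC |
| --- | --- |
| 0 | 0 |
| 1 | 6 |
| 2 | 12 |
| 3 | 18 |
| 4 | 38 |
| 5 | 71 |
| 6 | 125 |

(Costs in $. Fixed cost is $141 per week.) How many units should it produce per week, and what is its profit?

Compute π = P·y − TC at each output: y=0: -141; y=1: -146; y=2: -151; y=3: -156; y=4: -175; y=5: -207; y=6: -260.
Profit is highest at y = 0. Equivalently, the lowest AVC in the table is 6/1 ≈ $6 at y = 1, and P = $1 falls below it — price never covers variable cost, so the firm shuts down and loses only its fixed cost.

y = 0 (shut down); profit = -$141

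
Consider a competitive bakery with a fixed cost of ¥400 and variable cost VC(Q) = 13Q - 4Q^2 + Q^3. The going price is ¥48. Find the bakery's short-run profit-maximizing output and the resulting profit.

Profit = -¥250 at Q = 5

AVC = 13 - 4Q + Q^2 has its minimum ¥9 at Q = 2; price ¥48 clears that bar, so the firm operates.
MC = 13 - 8Q + 3Q^2. Setting P = MC and taking the root on the rising branch gives Q* = 5.
TR = 48·5 = 240. TC = 400 + 90 = 490. Profit = 240 − 490 = -¥250.
By producing, the firm covers all variable cost plus ¥150 of fixed cost; shutting down would lose the full ¥400.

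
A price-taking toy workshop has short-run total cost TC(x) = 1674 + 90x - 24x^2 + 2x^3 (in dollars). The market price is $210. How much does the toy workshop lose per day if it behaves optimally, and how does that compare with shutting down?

Profit = -$74 at x = 10

AVC = 90 - 24x + 2x^2 has its minimum $18 at x = 6; price $210 clears that bar, so the firm operates.
MC = 90 - 48x + 6x^2. Setting P = MC and taking the root on the rising branch gives x* = 10.
TR = 210·10 = 2100. TC = 1674 + 500 = 2174. Profit = 2100 − 2174 = -$74.
That loss of $74 beats the $1674 the firm would lose by shutting down; producing recovers $1600 of fixed cost.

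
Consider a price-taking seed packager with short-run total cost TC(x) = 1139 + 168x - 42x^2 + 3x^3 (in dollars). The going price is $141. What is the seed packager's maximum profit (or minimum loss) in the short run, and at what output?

AVC = 168 - 42x + 3x^2; min AVC = $21 at x = 7. Since P = $141 ≥ min AVC, the firm produces.
MC = 168 - 84x + 9x^2. Setting P = MC and taking the root on the rising branch gives x* = 9.
TR = 141·9 = 1269. TC = 1139 + 297 = 1436. Profit = 1269 − 1436 = -$167.
By producing, the firm covers all variable cost plus $972 of fixed cost; shutting down would lose the full $1139.

Profit = -$167 at x = 9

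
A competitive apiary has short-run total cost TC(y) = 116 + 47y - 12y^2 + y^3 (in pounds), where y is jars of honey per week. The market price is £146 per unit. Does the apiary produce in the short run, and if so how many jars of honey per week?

Produce at y = 11

Strip out fixed cost: VC = 47y - 12y^2 + y^3. Then AVC = 47 - 12y + y^2 and MC = 47 - 24y + 3y^2.
AVC hits its minimum where MC = AVC, at y = 6, giving min AVC = 47 - 12·6 + 6^2 = £11.
Because £146 ≥ £11, revenue can cover variable cost; the firm operates.
P = MC gives -99 - 24y + 3y^2 = 0, with roots -3 and 11. Take the larger (rising MC): y* = 11.
Check: AVC at y = 11 is £36 ≤ P, so revenue covers variable cost.
Profit = P·y − TC = 146·11 − 512 = £1094.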